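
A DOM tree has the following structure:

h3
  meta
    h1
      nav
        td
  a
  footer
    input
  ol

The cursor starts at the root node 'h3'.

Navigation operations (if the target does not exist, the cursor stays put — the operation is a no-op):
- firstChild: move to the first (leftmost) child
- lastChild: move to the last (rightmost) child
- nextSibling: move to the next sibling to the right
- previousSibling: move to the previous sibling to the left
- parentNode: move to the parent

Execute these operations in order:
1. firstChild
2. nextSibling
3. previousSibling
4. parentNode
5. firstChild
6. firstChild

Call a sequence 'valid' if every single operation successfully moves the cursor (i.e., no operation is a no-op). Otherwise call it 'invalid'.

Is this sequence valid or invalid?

Answer: valid

Derivation:
After 1 (firstChild): meta
After 2 (nextSibling): a
After 3 (previousSibling): meta
After 4 (parentNode): h3
After 5 (firstChild): meta
After 6 (firstChild): h1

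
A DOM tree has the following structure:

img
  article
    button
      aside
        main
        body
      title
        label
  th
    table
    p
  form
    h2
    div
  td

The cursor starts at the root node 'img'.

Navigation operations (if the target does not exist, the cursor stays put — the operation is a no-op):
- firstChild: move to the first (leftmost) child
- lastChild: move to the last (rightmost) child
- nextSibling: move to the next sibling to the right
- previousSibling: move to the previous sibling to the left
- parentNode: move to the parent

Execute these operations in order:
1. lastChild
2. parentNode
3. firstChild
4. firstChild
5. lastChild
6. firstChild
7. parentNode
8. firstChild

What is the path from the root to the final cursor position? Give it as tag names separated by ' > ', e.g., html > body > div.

After 1 (lastChild): td
After 2 (parentNode): img
After 3 (firstChild): article
After 4 (firstChild): button
After 5 (lastChild): title
After 6 (firstChild): label
After 7 (parentNode): title
After 8 (firstChild): label

Answer: img > article > button > title > label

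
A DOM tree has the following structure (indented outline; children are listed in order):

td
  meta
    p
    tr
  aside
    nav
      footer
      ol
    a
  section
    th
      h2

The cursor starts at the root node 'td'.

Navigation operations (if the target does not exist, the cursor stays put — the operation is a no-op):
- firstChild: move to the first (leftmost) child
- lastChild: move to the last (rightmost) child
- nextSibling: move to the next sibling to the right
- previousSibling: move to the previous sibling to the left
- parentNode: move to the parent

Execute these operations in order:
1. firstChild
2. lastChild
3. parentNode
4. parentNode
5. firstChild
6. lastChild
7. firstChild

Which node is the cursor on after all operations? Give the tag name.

After 1 (firstChild): meta
After 2 (lastChild): tr
After 3 (parentNode): meta
After 4 (parentNode): td
After 5 (firstChild): meta
After 6 (lastChild): tr
After 7 (firstChild): tr (no-op, stayed)

Answer: tr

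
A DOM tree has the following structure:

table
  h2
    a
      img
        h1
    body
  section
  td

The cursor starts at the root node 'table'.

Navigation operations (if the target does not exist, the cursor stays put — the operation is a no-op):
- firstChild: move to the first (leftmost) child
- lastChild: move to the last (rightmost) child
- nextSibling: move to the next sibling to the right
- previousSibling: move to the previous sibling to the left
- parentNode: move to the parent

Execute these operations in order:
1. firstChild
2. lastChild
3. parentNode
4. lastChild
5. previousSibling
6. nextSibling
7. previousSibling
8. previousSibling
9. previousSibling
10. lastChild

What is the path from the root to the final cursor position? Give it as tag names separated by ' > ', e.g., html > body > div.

Answer: table > h2 > a > img

Derivation:
After 1 (firstChild): h2
After 2 (lastChild): body
After 3 (parentNode): h2
After 4 (lastChild): body
After 5 (previousSibling): a
After 6 (nextSibling): body
After 7 (previousSibling): a
After 8 (previousSibling): a (no-op, stayed)
After 9 (previousSibling): a (no-op, stayed)
After 10 (lastChild): img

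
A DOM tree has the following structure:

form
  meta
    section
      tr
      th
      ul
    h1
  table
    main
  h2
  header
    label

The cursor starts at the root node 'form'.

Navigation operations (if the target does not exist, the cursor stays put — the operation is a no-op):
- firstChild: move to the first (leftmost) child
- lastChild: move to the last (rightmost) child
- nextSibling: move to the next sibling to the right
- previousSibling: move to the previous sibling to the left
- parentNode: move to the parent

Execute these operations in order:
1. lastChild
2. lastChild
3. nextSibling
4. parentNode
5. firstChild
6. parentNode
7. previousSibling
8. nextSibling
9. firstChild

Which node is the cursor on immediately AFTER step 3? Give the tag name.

After 1 (lastChild): header
After 2 (lastChild): label
After 3 (nextSibling): label (no-op, stayed)

Answer: label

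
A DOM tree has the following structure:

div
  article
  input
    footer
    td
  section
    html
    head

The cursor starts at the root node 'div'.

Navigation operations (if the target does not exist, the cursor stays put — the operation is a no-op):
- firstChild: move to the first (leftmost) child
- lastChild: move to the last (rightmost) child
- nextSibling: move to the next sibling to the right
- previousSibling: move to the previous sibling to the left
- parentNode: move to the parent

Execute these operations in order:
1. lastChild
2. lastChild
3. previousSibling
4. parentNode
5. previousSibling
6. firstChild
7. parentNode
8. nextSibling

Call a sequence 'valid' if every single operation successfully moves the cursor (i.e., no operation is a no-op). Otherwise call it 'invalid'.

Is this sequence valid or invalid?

Answer: valid

Derivation:
After 1 (lastChild): section
After 2 (lastChild): head
After 3 (previousSibling): html
After 4 (parentNode): section
After 5 (previousSibling): input
After 6 (firstChild): footer
After 7 (parentNode): input
After 8 (nextSibling): section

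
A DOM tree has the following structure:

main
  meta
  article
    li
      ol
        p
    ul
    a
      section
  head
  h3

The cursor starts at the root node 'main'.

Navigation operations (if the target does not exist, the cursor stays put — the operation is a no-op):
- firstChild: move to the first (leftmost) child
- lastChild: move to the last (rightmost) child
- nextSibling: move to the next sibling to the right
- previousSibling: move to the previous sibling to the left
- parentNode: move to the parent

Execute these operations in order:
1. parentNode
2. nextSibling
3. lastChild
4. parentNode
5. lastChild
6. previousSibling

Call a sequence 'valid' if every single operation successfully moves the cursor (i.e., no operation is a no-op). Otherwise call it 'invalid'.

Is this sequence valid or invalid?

Answer: invalid

Derivation:
After 1 (parentNode): main (no-op, stayed)
After 2 (nextSibling): main (no-op, stayed)
After 3 (lastChild): h3
After 4 (parentNode): main
After 5 (lastChild): h3
After 6 (previousSibling): head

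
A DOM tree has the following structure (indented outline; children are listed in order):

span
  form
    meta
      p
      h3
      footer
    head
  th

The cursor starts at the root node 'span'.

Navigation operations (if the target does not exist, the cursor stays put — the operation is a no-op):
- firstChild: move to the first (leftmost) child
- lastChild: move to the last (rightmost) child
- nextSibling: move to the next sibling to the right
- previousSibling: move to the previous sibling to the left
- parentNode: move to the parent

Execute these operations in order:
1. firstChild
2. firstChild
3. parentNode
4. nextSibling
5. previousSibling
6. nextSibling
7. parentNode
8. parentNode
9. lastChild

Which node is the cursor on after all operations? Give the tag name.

After 1 (firstChild): form
After 2 (firstChild): meta
After 3 (parentNode): form
After 4 (nextSibling): th
After 5 (previousSibling): form
After 6 (nextSibling): th
After 7 (parentNode): span
After 8 (parentNode): span (no-op, stayed)
After 9 (lastChild): th

Answer: th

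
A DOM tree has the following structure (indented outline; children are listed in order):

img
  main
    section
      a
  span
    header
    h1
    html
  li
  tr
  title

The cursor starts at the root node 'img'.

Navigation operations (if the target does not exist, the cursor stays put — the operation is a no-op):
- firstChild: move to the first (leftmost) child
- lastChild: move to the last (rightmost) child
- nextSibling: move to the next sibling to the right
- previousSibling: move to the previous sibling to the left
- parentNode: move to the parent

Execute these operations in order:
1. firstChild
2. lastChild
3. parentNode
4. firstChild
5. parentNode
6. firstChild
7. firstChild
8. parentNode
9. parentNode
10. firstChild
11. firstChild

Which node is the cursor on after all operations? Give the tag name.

Answer: a

Derivation:
After 1 (firstChild): main
After 2 (lastChild): section
After 3 (parentNode): main
After 4 (firstChild): section
After 5 (parentNode): main
After 6 (firstChild): section
After 7 (firstChild): a
After 8 (parentNode): section
After 9 (parentNode): main
After 10 (firstChild): section
After 11 (firstChild): a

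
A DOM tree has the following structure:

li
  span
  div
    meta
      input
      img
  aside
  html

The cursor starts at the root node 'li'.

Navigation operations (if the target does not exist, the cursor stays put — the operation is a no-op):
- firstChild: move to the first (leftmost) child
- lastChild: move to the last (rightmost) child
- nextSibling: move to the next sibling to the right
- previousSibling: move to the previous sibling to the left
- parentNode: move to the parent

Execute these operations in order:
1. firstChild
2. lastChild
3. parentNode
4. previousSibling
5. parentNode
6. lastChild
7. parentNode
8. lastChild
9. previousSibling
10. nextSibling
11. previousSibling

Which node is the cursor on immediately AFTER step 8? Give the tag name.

Answer: html

Derivation:
After 1 (firstChild): span
After 2 (lastChild): span (no-op, stayed)
After 3 (parentNode): li
After 4 (previousSibling): li (no-op, stayed)
After 5 (parentNode): li (no-op, stayed)
After 6 (lastChild): html
After 7 (parentNode): li
After 8 (lastChild): html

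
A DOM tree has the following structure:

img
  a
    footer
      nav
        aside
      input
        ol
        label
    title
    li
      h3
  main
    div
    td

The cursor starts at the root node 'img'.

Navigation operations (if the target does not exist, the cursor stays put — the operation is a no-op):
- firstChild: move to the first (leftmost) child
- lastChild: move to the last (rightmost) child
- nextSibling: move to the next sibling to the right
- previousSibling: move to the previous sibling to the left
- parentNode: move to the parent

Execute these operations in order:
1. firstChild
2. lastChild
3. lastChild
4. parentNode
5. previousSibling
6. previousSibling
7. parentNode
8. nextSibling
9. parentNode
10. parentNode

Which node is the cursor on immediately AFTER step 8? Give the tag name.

After 1 (firstChild): a
After 2 (lastChild): li
After 3 (lastChild): h3
After 4 (parentNode): li
After 5 (previousSibling): title
After 6 (previousSibling): footer
After 7 (parentNode): a
After 8 (nextSibling): main

Answer: main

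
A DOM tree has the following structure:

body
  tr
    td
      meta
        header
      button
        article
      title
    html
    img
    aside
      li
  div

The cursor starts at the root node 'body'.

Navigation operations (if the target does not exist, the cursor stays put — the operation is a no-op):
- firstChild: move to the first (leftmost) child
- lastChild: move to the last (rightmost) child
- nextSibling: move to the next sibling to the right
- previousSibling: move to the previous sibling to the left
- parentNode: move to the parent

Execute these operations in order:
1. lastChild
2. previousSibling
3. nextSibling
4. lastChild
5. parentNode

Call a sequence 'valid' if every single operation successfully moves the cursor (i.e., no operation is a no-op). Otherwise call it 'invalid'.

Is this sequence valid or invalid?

Answer: invalid

Derivation:
After 1 (lastChild): div
After 2 (previousSibling): tr
After 3 (nextSibling): div
After 4 (lastChild): div (no-op, stayed)
After 5 (parentNode): body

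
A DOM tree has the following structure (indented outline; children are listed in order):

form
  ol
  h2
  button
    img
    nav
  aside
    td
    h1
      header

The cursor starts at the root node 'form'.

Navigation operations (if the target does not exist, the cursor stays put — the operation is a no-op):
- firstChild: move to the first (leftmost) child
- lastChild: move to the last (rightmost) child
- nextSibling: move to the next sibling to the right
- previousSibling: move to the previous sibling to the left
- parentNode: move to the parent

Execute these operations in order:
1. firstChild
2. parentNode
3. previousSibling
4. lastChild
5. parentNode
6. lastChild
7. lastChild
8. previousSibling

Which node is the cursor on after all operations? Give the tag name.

After 1 (firstChild): ol
After 2 (parentNode): form
After 3 (previousSibling): form (no-op, stayed)
After 4 (lastChild): aside
After 5 (parentNode): form
After 6 (lastChild): aside
After 7 (lastChild): h1
After 8 (previousSibling): td

Answer: td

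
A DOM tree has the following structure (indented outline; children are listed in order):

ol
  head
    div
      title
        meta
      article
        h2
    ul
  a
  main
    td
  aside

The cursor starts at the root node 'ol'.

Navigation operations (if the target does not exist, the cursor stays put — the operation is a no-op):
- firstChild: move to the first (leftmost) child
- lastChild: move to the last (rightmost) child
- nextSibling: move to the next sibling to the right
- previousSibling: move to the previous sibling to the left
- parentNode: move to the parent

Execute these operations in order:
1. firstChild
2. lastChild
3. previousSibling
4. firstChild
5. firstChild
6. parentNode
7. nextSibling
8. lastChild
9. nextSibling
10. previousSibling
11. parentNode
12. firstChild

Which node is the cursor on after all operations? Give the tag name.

After 1 (firstChild): head
After 2 (lastChild): ul
After 3 (previousSibling): div
After 4 (firstChild): title
After 5 (firstChild): meta
After 6 (parentNode): title
After 7 (nextSibling): article
After 8 (lastChild): h2
After 9 (nextSibling): h2 (no-op, stayed)
After 10 (previousSibling): h2 (no-op, stayed)
After 11 (parentNode): article
After 12 (firstChild): h2

Answer: h2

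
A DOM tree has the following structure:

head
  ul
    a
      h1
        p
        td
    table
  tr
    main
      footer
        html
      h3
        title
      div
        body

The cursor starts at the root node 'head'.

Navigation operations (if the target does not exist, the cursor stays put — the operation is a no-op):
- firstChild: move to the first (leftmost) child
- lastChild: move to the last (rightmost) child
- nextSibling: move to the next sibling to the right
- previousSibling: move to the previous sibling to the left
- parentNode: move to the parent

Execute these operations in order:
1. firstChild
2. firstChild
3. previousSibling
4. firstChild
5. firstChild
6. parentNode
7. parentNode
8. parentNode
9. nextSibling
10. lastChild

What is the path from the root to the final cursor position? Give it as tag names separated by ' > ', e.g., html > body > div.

Answer: head > tr > main

Derivation:
After 1 (firstChild): ul
After 2 (firstChild): a
After 3 (previousSibling): a (no-op, stayed)
After 4 (firstChild): h1
After 5 (firstChild): p
After 6 (parentNode): h1
After 7 (parentNode): a
After 8 (parentNode): ul
After 9 (nextSibling): tr
After 10 (lastChild): main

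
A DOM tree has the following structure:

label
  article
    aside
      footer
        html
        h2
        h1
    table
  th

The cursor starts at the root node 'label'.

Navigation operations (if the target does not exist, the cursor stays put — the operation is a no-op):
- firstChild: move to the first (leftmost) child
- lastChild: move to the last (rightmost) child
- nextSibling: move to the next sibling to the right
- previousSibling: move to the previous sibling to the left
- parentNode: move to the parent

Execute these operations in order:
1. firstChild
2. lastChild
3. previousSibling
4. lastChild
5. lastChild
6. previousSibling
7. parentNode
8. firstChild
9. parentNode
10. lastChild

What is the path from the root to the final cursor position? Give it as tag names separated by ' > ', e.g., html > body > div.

After 1 (firstChild): article
After 2 (lastChild): table
After 3 (previousSibling): aside
After 4 (lastChild): footer
After 5 (lastChild): h1
After 6 (previousSibling): h2
After 7 (parentNode): footer
After 8 (firstChild): html
After 9 (parentNode): footer
After 10 (lastChild): h1

Answer: label > article > aside > footer > h1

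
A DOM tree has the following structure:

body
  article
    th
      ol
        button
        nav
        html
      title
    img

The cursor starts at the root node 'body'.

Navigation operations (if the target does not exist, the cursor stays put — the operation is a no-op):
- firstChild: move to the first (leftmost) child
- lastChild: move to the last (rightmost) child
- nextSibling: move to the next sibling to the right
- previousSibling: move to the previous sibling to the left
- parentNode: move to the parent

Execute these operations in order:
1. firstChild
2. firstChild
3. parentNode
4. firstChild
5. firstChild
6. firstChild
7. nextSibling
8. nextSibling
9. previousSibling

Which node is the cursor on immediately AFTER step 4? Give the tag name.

Answer: th

Derivation:
After 1 (firstChild): article
After 2 (firstChild): th
After 3 (parentNode): article
After 4 (firstChild): th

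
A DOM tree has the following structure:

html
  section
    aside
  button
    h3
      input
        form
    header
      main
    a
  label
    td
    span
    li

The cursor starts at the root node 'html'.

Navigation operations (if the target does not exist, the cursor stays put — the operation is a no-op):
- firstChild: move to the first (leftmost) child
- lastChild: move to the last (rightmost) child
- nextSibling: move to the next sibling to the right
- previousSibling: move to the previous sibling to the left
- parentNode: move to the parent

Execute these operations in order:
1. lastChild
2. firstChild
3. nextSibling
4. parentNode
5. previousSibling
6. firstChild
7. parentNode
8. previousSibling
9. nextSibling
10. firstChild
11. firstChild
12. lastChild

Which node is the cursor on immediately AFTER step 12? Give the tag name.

After 1 (lastChild): label
After 2 (firstChild): td
After 3 (nextSibling): span
After 4 (parentNode): label
After 5 (previousSibling): button
After 6 (firstChild): h3
After 7 (parentNode): button
After 8 (previousSibling): section
After 9 (nextSibling): button
After 10 (firstChild): h3
After 11 (firstChild): input
After 12 (lastChild): form

Answer: form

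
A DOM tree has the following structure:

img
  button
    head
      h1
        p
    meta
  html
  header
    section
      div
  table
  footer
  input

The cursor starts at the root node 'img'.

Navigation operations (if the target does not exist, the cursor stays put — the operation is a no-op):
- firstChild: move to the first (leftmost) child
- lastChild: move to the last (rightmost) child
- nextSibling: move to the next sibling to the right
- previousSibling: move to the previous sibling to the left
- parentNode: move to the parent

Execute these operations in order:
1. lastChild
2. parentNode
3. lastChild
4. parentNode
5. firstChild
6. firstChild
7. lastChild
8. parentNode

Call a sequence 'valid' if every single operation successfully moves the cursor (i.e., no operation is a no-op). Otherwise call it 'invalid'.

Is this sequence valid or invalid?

Answer: valid

Derivation:
After 1 (lastChild): input
After 2 (parentNode): img
After 3 (lastChild): input
After 4 (parentNode): img
After 5 (firstChild): button
After 6 (firstChild): head
After 7 (lastChild): h1
After 8 (parentNode): head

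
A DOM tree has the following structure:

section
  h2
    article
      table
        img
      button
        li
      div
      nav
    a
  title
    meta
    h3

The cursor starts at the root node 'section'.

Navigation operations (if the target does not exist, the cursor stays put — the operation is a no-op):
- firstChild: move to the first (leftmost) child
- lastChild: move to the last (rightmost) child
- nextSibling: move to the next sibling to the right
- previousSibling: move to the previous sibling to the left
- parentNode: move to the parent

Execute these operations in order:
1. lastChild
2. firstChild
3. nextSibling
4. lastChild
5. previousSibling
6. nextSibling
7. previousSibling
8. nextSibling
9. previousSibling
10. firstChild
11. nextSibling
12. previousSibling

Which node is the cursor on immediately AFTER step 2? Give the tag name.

After 1 (lastChild): title
After 2 (firstChild): meta

Answer: meta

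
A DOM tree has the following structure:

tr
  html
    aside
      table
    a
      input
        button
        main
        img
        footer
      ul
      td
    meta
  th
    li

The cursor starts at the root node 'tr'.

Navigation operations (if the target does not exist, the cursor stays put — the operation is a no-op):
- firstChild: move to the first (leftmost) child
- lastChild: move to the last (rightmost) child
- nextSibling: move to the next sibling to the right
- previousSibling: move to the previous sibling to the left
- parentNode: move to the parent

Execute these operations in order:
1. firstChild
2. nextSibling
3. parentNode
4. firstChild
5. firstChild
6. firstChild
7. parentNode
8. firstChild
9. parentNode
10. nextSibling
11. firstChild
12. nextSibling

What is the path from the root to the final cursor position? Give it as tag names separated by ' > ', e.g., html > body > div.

Answer: tr > html > a > ul

Derivation:
After 1 (firstChild): html
After 2 (nextSibling): th
After 3 (parentNode): tr
After 4 (firstChild): html
After 5 (firstChild): aside
After 6 (firstChild): table
After 7 (parentNode): aside
After 8 (firstChild): table
After 9 (parentNode): aside
After 10 (nextSibling): a
After 11 (firstChild): input
After 12 (nextSibling): ul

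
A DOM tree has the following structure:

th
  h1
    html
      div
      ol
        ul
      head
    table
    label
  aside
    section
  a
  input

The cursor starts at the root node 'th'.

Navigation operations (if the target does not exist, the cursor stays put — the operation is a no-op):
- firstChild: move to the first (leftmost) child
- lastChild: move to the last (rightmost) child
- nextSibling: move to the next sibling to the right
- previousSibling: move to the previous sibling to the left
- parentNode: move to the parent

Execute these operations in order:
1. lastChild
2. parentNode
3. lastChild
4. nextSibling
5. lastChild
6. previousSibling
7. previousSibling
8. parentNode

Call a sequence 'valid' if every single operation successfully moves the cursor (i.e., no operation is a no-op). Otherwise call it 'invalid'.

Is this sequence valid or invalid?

Answer: invalid

Derivation:
After 1 (lastChild): input
After 2 (parentNode): th
After 3 (lastChild): input
After 4 (nextSibling): input (no-op, stayed)
After 5 (lastChild): input (no-op, stayed)
After 6 (previousSibling): a
After 7 (previousSibling): aside
After 8 (parentNode): th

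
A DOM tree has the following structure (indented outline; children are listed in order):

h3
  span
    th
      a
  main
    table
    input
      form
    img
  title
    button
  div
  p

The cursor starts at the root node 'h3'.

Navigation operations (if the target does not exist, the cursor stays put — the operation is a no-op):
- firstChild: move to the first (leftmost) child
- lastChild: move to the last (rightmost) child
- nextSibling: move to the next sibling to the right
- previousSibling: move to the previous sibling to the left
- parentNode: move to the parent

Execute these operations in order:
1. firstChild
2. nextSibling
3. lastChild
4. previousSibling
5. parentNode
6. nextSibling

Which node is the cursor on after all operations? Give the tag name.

After 1 (firstChild): span
After 2 (nextSibling): main
After 3 (lastChild): img
After 4 (previousSibling): input
After 5 (parentNode): main
After 6 (nextSibling): title

Answer: title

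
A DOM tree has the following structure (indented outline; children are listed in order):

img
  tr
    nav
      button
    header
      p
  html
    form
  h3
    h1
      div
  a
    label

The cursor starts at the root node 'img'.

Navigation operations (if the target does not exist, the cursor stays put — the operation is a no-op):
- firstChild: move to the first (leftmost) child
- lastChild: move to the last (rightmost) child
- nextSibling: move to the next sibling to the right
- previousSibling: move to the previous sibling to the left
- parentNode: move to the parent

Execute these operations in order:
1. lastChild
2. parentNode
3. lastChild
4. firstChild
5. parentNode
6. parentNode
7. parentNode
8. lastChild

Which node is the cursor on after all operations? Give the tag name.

Answer: a

Derivation:
After 1 (lastChild): a
After 2 (parentNode): img
After 3 (lastChild): a
After 4 (firstChild): label
After 5 (parentNode): a
After 6 (parentNode): img
After 7 (parentNode): img (no-op, stayed)
After 8 (lastChild): a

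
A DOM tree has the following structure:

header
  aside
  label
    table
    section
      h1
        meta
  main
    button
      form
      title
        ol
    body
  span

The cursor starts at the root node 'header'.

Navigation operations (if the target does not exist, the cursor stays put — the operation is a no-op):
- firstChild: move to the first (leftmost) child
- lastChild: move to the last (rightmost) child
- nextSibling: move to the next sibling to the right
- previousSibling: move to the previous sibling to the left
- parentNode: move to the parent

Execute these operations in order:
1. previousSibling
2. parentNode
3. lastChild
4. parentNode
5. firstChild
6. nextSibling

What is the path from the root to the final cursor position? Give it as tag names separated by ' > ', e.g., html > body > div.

After 1 (previousSibling): header (no-op, stayed)
After 2 (parentNode): header (no-op, stayed)
After 3 (lastChild): span
After 4 (parentNode): header
After 5 (firstChild): aside
After 6 (nextSibling): label

Answer: header > label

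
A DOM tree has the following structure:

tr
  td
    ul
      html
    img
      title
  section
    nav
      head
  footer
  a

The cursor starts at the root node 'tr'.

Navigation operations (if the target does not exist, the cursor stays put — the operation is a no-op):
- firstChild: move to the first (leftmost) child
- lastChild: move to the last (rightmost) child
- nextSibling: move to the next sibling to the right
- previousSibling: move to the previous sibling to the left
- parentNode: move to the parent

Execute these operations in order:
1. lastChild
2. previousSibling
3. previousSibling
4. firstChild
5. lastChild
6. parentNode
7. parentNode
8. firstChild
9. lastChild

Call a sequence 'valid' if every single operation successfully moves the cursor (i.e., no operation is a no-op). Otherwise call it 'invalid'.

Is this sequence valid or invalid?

Answer: valid

Derivation:
After 1 (lastChild): a
After 2 (previousSibling): footer
After 3 (previousSibling): section
After 4 (firstChild): nav
After 5 (lastChild): head
After 6 (parentNode): nav
After 7 (parentNode): section
After 8 (firstChild): nav
After 9 (lastChild): head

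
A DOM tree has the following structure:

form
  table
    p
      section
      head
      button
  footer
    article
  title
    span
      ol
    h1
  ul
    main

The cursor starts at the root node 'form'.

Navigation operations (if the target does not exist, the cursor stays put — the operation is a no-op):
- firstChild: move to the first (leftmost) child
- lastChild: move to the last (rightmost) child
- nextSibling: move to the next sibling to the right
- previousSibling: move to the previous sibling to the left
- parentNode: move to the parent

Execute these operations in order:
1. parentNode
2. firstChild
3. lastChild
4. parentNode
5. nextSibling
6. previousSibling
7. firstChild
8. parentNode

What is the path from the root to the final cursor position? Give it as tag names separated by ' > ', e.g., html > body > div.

After 1 (parentNode): form (no-op, stayed)
After 2 (firstChild): table
After 3 (lastChild): p
After 4 (parentNode): table
After 5 (nextSibling): footer
After 6 (previousSibling): table
After 7 (firstChild): p
After 8 (parentNode): table

Answer: form > table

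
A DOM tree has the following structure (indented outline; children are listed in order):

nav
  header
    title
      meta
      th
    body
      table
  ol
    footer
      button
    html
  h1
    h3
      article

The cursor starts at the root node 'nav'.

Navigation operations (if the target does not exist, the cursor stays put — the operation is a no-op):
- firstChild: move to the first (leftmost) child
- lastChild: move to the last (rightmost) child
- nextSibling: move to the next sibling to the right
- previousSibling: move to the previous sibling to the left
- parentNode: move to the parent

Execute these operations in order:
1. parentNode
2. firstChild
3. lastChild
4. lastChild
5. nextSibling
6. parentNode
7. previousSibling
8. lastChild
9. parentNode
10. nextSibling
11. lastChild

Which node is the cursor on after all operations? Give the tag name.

Answer: table

Derivation:
After 1 (parentNode): nav (no-op, stayed)
After 2 (firstChild): header
After 3 (lastChild): body
After 4 (lastChild): table
After 5 (nextSibling): table (no-op, stayed)
After 6 (parentNode): body
After 7 (previousSibling): title
After 8 (lastChild): th
After 9 (parentNode): title
After 10 (nextSibling): body
After 11 (lastChild): table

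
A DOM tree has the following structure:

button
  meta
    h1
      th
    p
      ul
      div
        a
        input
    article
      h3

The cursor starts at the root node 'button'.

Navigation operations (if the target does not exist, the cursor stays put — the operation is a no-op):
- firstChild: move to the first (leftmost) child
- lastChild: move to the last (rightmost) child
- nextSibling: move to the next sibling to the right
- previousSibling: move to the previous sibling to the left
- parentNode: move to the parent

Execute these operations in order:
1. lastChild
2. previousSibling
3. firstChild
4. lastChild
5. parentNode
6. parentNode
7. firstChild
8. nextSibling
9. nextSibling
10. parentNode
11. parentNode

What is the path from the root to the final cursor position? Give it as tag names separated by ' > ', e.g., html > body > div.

After 1 (lastChild): meta
After 2 (previousSibling): meta (no-op, stayed)
After 3 (firstChild): h1
After 4 (lastChild): th
After 5 (parentNode): h1
After 6 (parentNode): meta
After 7 (firstChild): h1
After 8 (nextSibling): p
After 9 (nextSibling): article
After 10 (parentNode): meta
After 11 (parentNode): button

Answer: button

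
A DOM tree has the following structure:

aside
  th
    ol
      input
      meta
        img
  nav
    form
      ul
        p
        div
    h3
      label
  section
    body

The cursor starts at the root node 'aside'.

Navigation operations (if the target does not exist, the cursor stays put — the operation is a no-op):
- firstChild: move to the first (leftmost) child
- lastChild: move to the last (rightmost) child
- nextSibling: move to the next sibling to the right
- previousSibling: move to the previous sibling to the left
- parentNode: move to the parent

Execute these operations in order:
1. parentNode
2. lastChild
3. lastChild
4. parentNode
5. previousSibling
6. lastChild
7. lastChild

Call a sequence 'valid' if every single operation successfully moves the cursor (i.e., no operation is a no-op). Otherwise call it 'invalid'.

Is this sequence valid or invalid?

Answer: invalid

Derivation:
After 1 (parentNode): aside (no-op, stayed)
After 2 (lastChild): section
After 3 (lastChild): body
After 4 (parentNode): section
After 5 (previousSibling): nav
After 6 (lastChild): h3
After 7 (lastChild): label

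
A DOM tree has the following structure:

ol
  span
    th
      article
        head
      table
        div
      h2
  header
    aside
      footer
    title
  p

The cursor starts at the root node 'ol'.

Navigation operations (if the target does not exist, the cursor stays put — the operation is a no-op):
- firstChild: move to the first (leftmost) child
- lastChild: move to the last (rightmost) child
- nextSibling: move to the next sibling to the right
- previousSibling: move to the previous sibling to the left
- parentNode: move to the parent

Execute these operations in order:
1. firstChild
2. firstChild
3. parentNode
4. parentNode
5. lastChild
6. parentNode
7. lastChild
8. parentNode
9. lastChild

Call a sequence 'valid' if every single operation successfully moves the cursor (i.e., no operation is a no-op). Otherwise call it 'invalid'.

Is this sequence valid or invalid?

Answer: valid

Derivation:
After 1 (firstChild): span
After 2 (firstChild): th
After 3 (parentNode): span
After 4 (parentNode): ol
After 5 (lastChild): p
After 6 (parentNode): ol
After 7 (lastChild): p
After 8 (parentNode): ol
After 9 (lastChild): p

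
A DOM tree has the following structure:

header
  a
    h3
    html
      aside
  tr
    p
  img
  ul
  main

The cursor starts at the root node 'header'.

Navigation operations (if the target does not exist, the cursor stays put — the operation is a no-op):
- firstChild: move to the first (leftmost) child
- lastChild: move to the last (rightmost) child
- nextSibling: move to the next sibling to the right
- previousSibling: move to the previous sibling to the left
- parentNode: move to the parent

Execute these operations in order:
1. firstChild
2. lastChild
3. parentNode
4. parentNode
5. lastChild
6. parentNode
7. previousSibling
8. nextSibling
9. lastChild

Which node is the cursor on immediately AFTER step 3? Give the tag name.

Answer: a

Derivation:
After 1 (firstChild): a
After 2 (lastChild): html
After 3 (parentNode): a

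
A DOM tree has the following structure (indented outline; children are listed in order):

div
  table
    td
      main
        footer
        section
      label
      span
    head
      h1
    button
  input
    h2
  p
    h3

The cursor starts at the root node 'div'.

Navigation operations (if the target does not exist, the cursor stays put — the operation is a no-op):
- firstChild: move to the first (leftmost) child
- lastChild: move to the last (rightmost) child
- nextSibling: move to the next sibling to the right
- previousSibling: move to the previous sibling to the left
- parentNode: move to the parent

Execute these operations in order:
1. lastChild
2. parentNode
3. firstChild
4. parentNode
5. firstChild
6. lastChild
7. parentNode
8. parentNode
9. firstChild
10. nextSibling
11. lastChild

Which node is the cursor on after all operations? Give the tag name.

After 1 (lastChild): p
After 2 (parentNode): div
After 3 (firstChild): table
After 4 (parentNode): div
After 5 (firstChild): table
After 6 (lastChild): button
After 7 (parentNode): table
After 8 (parentNode): div
After 9 (firstChild): table
After 10 (nextSibling): input
After 11 (lastChild): h2

Answer: h2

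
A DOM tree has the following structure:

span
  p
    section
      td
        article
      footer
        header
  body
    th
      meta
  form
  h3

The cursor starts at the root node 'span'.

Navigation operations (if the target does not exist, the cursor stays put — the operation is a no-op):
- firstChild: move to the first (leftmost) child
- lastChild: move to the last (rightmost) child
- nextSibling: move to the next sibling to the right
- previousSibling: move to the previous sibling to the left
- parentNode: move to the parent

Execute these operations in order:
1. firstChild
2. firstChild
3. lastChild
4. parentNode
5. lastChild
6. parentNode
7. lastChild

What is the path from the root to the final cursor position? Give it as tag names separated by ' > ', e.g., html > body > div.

Answer: span > p > section > footer

Derivation:
After 1 (firstChild): p
After 2 (firstChild): section
After 3 (lastChild): footer
After 4 (parentNode): section
After 5 (lastChild): footer
After 6 (parentNode): section
After 7 (lastChild): footer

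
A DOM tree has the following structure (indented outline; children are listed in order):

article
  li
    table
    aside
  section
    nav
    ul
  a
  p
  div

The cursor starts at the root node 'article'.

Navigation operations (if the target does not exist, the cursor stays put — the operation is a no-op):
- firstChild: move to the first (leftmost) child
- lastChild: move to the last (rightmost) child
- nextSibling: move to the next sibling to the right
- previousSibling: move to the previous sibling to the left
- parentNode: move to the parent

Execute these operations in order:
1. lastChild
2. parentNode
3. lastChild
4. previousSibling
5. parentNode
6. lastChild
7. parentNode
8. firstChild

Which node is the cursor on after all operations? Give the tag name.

After 1 (lastChild): div
After 2 (parentNode): article
After 3 (lastChild): div
After 4 (previousSibling): p
After 5 (parentNode): article
After 6 (lastChild): div
After 7 (parentNode): article
After 8 (firstChild): li

Answer: li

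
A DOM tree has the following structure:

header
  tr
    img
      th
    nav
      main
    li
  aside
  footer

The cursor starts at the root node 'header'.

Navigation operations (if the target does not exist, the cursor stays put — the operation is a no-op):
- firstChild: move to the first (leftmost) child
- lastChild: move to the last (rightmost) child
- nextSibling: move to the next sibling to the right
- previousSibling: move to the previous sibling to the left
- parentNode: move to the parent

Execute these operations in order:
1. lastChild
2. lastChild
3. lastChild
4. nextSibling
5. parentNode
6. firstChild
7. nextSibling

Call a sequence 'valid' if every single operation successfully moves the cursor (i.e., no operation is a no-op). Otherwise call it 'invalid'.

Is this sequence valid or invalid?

Answer: invalid

Derivation:
After 1 (lastChild): footer
After 2 (lastChild): footer (no-op, stayed)
After 3 (lastChild): footer (no-op, stayed)
After 4 (nextSibling): footer (no-op, stayed)
After 5 (parentNode): header
After 6 (firstChild): tr
After 7 (nextSibling): aside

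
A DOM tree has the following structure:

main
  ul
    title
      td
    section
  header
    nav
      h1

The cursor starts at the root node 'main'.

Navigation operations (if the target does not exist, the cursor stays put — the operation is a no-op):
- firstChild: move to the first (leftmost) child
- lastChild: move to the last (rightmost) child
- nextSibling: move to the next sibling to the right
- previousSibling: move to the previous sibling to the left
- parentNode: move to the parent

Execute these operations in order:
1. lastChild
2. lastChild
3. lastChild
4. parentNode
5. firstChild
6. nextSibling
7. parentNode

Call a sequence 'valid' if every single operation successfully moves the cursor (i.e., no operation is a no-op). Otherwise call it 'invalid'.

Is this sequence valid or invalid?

Answer: invalid

Derivation:
After 1 (lastChild): header
After 2 (lastChild): nav
After 3 (lastChild): h1
After 4 (parentNode): nav
After 5 (firstChild): h1
After 6 (nextSibling): h1 (no-op, stayed)
After 7 (parentNode): nav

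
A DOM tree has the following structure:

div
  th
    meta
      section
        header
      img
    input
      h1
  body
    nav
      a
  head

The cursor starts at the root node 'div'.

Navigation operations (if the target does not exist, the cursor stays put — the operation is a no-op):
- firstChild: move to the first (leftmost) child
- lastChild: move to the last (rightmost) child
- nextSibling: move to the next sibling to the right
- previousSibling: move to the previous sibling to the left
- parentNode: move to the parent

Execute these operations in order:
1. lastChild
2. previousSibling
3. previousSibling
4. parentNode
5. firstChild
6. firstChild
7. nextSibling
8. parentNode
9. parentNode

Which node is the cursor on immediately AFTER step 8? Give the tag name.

After 1 (lastChild): head
After 2 (previousSibling): body
After 3 (previousSibling): th
After 4 (parentNode): div
After 5 (firstChild): th
After 6 (firstChild): meta
After 7 (nextSibling): input
After 8 (parentNode): th

Answer: th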